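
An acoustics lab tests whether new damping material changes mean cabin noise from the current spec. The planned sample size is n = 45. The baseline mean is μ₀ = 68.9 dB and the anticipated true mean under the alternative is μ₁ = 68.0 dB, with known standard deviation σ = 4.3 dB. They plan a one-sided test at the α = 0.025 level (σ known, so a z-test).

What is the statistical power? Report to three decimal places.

Power ≈ 0.289

Standardized effect: d = |μ₁ − μ₀| / σ = |68.0 − 68.9| / 4.3 = 0.2093
Noncentrality parameter: δ = d·√n = 0.2093 × √45 = 1.4040
Critical value for a one-sided test at α = 0.025: z_α = 1.960.
Power = Φ(δ − 1.960) = Φ(-0.556) = 0.2891.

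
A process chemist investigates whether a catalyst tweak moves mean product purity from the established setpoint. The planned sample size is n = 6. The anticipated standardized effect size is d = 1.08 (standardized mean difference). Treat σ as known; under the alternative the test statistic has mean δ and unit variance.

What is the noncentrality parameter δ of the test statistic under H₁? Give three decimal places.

δ ≈ 2.645

δ = d·√n = 1.08 × √6 = 2.6454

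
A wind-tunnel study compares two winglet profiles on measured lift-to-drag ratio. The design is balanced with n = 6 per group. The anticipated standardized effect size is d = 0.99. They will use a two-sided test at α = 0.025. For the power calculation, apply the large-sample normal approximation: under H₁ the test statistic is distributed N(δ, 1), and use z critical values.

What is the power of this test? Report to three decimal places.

Noncentrality parameter: δ = d·√(n/2) = 0.99 × √(6/2) = 1.7147
Critical value for a two-sided test at α = 0.025: z_{α/2} = 2.241.
Power = Φ(δ − 2.241) + Φ(−δ − 2.241) = Φ(-0.527) + Φ(-3.956) = 0.2992 + 0.0000 = 0.2992.

Power ≈ 0.299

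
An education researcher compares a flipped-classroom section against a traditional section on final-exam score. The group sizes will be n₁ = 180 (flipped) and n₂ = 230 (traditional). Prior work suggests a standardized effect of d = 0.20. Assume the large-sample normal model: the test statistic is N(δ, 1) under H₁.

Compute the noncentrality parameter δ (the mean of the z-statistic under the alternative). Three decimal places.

δ = d / √(1/n₁ + 1/n₂) = 0.20 / √(1/180 + 1/230) = 2.0097

δ ≈ 2.010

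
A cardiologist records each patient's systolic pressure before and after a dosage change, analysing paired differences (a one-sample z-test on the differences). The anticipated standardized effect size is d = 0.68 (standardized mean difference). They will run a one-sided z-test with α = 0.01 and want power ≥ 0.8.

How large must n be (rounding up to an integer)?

Set Φ(δ − 2.326) = 0.8; then δ − 2.326 = Φ⁻¹(0.8) = 0.842, giving δ = 3.168.
δ = d·√n ⇒ n = (δ/d)² = (3.168 / 0.68)² = 21.70.
Rounding up, n = 22.

n = 22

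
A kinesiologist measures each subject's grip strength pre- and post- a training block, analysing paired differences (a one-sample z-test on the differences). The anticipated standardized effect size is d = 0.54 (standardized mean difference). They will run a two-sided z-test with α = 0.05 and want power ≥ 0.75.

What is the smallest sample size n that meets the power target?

Set Φ(δ − 1.960) = 0.75; then δ − 1.960 = Φ⁻¹(0.75) = 0.674, giving δ = 2.634.
(Ignoring the negligible lower-tail rejection probability gives the usual closed-form inversion.)
δ = d·√n ⇒ n = (δ/d)² = (2.634 / 0.54)² = 23.80.
Round up to the next whole unit.

n = 24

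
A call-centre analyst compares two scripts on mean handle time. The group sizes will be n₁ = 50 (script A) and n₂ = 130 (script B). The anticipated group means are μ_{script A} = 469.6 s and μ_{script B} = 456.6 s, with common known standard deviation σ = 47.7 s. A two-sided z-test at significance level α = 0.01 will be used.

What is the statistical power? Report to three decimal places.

Standardized effect: d = |μ_{script A} − μ_{script B}| / σ = |469.6 − 456.6| / 47.7 = 0.2725
Noncentrality parameter: δ = d / √(1/n₁ + 1/n₂) = 0.2725 / √(1/50 + 1/130) = 1.6377
Two-sided α = 0.01 → critical value z_{0.005} = 2.576.
Power = Φ(δ − 2.576) + Φ(−δ − 2.576) = Φ(-0.938) + Φ(-4.214) = 0.1741 + 0.0000 = 0.1741.

Power ≈ 0.174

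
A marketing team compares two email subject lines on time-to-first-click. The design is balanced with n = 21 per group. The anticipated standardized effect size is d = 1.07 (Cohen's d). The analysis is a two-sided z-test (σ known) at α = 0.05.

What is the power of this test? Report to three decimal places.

Noncentrality parameter: δ = d·√(n/2) = 1.07 × √(21/2) = 3.4672
Two-sided α = 0.05 → critical value z_{0.025} = 1.960.
Power = Φ(δ − 1.960) + Φ(−δ − 1.960) = Φ(1.507) + Φ(-5.427) = 0.9341 + 0.0000 = 0.9341.

Power ≈ 0.934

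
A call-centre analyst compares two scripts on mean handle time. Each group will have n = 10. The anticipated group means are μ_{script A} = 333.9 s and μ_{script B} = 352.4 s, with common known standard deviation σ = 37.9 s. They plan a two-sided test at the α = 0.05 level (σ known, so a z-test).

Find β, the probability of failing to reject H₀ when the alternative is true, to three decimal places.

Standardized effect: d = |μ_{script A} − μ_{script B}| / σ = |333.9 − 352.4| / 37.9 = 0.4881
Noncentrality parameter: δ = d·√(n/2) = 0.4881 × √(10/2) = 1.0915
Two-sided α = 0.05 → critical value z_{0.025} = 1.960.
Power = Φ(δ − 1.960) + Φ(−δ − 1.960) = Φ(-0.868) + Φ(-3.051) = 0.1926 + 0.0011 = 0.1937.
Type II error: β = 1 − power = 1 − 0.1937 = 0.8063.

β ≈ 0.806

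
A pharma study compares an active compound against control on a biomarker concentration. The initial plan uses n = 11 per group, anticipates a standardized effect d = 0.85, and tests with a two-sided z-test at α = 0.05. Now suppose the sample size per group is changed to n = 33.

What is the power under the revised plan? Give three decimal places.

Power ≈ 0.932

With n = 33 per group: δ = d·√(n/2) = 0.85 × √(33/2) = 3.4527. Critical value z_{0.025} = 1.960.
Revised power = Φ(δ − 1.960) + Φ(−δ − 1.960) = Φ(1.493) + Φ(-5.413) = 0.9322 + 0.0000 = 0.9322.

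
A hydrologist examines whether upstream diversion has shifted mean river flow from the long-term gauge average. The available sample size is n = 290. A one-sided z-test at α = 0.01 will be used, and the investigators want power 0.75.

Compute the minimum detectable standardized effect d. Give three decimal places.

Required noncentrality: δ = z_{0.01} + z_{0.25} = 2.326 + 0.674 = 3.001.
δ = d·√n ⇒ d = δ/√n = 3.001/√290 = 0.1762.

d ≈ 0.176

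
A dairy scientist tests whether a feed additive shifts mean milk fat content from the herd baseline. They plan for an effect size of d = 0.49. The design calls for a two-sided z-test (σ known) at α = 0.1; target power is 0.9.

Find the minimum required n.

n = 36

Set Φ(δ − 1.645) = 0.9; then δ − 1.645 = Φ⁻¹(0.9) = 1.282, giving δ = 2.926.
(Ignoring the negligible lower-tail rejection probability gives the usual closed-form inversion.)
δ = d·√n ⇒ n = (δ/d)² = (2.926 / 0.49)² = 35.67.
Round up to the next whole unit.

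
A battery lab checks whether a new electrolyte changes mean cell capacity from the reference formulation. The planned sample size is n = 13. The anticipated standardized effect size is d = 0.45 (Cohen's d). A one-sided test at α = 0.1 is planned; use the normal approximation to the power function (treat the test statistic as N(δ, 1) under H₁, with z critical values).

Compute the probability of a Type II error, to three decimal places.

Noncentrality parameter: δ = d·√n = 0.45 × √13 = 1.6225
One-sided α = 0.1 → critical value z_{0.1} = 1.282.
Power = Φ(δ − 1.282) = Φ(0.341) = 0.6334.
Type II error: β = 1 − power = 1 − 0.6334 = 0.3666.

β ≈ 0.367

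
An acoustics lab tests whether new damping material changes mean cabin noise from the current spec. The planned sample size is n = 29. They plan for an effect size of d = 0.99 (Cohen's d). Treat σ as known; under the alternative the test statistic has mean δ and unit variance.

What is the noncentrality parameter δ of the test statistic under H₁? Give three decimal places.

δ ≈ 5.331

δ = d·√n = 0.99 × √29 = 5.3313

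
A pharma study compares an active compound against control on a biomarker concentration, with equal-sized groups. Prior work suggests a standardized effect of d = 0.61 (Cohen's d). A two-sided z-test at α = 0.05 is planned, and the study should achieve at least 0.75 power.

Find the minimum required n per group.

For power 0.75 need Φ(δ − z_{0.025}) = 0.75, so δ = z_{0.025} + z_{0.25} = 1.960 + 0.674 = 2.634.
(The Φ(−δ − z_{α/2}) term is vanishingly small for δ > 0 and is dropped in the standard sample-size formula.)
δ = d·√(n/2) ⇒ n = 2(δ/d)² = 2 × (2.634 / 0.61)² = 37.30.
Rounding up, n = 38 per group.

n = 38 per group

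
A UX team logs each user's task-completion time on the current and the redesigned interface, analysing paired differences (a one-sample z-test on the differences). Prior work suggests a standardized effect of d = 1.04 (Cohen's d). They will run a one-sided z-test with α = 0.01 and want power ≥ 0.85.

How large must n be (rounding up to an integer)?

n = 11

For power 0.85 need Φ(δ − z_{0.01}) = 0.85, so δ = z_{0.01} + z_{0.15} = 2.326 + 1.036 = 3.363.
δ = d·√n ⇒ n = (δ/d)² = (3.363 / 1.04)² = 10.46.
Round up to the next whole unit.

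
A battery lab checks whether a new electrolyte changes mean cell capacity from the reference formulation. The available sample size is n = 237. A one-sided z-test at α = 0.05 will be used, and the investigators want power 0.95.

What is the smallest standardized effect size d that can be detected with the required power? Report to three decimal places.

d ≈ 0.214

Required noncentrality: δ = z_{0.05} + z_{0.05} = 1.645 + 1.645 = 3.290.
δ = d·√n ⇒ d = δ/√n = 3.290/√237 = 0.2137.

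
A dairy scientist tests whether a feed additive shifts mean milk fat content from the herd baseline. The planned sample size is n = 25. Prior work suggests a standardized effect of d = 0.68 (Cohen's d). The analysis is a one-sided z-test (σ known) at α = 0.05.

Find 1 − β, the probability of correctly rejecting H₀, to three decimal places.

Power ≈ 0.960

Noncentrality parameter: δ = d·√n = 0.68 × √25 = 3.4000
Critical value for a one-sided test at α = 0.05: z_α = 1.645.
Power = P(Z > 1.645 − δ) = Φ(1.755) = 0.9604.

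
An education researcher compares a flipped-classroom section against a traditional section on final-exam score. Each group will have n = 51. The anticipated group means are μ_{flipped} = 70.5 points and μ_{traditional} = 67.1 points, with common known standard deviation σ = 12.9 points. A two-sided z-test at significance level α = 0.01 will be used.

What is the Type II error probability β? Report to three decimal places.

β ≈ 0.893

Standardized effect: d = |μ_{flipped} − μ_{traditional}| / σ = |70.5 − 67.1| / 12.9 = 0.2636
Noncentrality parameter: δ = d·√(n/2) = 0.2636 × √(51/2) = 1.3309
Two-sided α = 0.01 → critical value z_{0.005} = 2.576.
Power = Φ(δ − 2.576) + Φ(−δ − 2.576) = Φ(-1.245) + Φ(-3.907) = 0.1066 + 0.0000 = 0.1066.
Type II error: β = 1 − power = 1 − 0.1066 = 0.8934.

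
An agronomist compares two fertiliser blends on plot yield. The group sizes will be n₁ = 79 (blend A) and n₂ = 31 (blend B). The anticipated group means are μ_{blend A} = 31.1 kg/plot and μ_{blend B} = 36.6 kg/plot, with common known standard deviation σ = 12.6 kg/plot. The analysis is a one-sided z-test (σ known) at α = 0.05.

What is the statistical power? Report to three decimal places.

Power ≈ 0.661

Standardized effect: d = |μ_{blend A} − μ_{blend B}| / σ = |31.1 − 36.6| / 12.6 = 0.4365
Noncentrality parameter: λ = d / √(1/n₁ + 1/n₂) = 0.4365 / √(1/79 + 1/31) = 2.0596
Critical value for a one-sided test at α = 0.05: z_α = 1.645.
Power = P(Z > 1.645 − λ) = Φ(0.415) = 0.6608.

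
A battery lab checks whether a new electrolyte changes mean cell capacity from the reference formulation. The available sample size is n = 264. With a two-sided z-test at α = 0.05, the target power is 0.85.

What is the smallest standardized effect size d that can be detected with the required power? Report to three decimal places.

Required noncentrality: δ = z_{0.025} + z_{0.15} = 1.960 + 1.036 = 2.996.
(The second rejection-region term Φ(−δ − z_{α/2}) is negligible and dropped.)
δ = d·√n ⇒ d = δ/√n = 2.996/√264 = 0.1844.

d ≈ 0.184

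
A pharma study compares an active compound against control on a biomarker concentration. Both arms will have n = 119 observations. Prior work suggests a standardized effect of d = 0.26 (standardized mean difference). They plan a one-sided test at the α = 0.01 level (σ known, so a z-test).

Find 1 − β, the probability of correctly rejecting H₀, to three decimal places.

Power ≈ 0.374

Noncentrality parameter: δ = d·√(n/2) = 0.26 × √(119/2) = 2.0055
Critical value for a one-sided test at α = 0.01: z_α = 2.326.
Power = P(Z > 2.326 − δ) = Φ(-0.321) = 0.3742.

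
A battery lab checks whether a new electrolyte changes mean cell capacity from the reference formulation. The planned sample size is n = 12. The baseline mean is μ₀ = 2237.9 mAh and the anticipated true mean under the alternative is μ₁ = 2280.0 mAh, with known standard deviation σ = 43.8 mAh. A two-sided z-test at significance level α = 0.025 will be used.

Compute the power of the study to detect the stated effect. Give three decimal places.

Standardized effect: d = |μ₁ − μ₀| / σ = |2280.0 − 2237.9| / 43.8 = 0.9612
Noncentrality parameter: δ = d·√n = 0.9612 × √12 = 3.3297
Critical value for a two-sided test at α = 0.025: z_{α/2} = 2.241.
Power = Φ(δ − 2.241) + Φ(−δ − 2.241) = Φ(1.088) + Φ(-5.571) = 0.8618 + 0.0000 = 0.8618.

Power ≈ 0.862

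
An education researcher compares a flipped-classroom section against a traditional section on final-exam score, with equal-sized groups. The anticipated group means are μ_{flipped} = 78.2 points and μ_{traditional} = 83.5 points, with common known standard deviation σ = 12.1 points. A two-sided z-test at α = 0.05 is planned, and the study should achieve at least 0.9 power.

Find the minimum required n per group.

Standardized effect: d = |μ_{flipped} − μ_{traditional}| / σ = |78.2 − 83.5| / 12.1 = 0.4380
For power 0.9 need Φ(δ − z_{0.025}) = 0.9, so δ = z_{0.025} + z_{0.10} = 1.960 + 1.282 = 3.242.
(For δ > 0 the lower-tail rejection region contributes negligibly to power, so the one-term inversion is standard.)
δ = d·√(n/2) ⇒ n = 2(δ/d)² = 2 × (3.242 / 0.4380)² = 109.53.
Rounding up, n = 110 per group.

n = 110 per group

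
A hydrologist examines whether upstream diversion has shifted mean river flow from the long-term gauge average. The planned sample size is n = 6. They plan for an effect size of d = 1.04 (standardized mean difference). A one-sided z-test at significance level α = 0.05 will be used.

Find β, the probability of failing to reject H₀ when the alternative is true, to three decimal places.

β ≈ 0.183

Noncentrality parameter: λ = d·√n = 1.04 × √6 = 2.5475
One-sided α = 0.05 → critical value z_{0.05} = 1.645.
Power = P(Z > 1.645 − λ) = Φ(0.903) = 0.8166.
Type II error: β = 1 − power = 1 − 0.8166 = 0.1834.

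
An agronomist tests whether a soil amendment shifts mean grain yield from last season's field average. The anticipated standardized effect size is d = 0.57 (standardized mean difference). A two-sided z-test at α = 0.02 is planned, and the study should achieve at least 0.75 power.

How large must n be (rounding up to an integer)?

For power 0.75 need Φ(δ − z_{0.01}) = 0.75, so δ = z_{0.01} + z_{0.25} = 2.326 + 0.674 = 3.001.
(The Φ(−δ − z_{α/2}) term is vanishingly small for δ > 0 and is dropped in the standard sample-size formula.)
δ = d·√n ⇒ n = (δ/d)² = (3.001 / 0.57)² = 27.72.
Rounding up, n = 28.

n = 28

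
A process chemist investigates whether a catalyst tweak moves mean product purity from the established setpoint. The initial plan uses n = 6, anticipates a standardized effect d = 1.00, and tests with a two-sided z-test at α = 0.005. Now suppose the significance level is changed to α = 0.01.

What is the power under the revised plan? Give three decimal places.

δ = d·√n = 1.00 × √6 = 2.4495 (unchanged). New critical value: z_{0.005} = 2.576.
Revised power = Φ(δ − 2.576) + Φ(−δ − 2.576) = Φ(-0.126) + Φ(-5.025) = 0.4497 + 0.0000 = 0.4497.

Power ≈ 0.450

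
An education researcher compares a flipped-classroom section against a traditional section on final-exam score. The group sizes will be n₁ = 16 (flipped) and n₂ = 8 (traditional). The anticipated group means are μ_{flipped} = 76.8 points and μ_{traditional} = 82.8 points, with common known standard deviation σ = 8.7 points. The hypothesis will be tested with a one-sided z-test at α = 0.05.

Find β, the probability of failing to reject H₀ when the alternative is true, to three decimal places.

β ≈ 0.521

Standardized effect: d = |μ_{flipped} − μ_{traditional}| / σ = |76.8 − 82.8| / 8.7 = 0.6897
Noncentrality parameter: δ = d / √(1/n₁ + 1/n₂) = 0.6897 / √(1/16 + 1/8) = 1.5927
Critical value for a one-sided test at α = 0.05: z_α = 1.645.
Power = Φ(δ − 1.645) = Φ(-0.052) = 0.4792.
Type II error: β = 1 − power = 1 − 0.4792 = 0.5208.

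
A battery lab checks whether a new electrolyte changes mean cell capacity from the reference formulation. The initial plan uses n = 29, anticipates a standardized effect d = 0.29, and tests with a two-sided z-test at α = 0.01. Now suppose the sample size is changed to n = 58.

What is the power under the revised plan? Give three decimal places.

With n = 58: δ = d·√n = 0.29 × √58 = 2.2086. Critical value z_{0.005} = 2.576.
Revised power = Φ(δ − 2.576) + Φ(−δ − 2.576) = Φ(-0.367) + Φ(-4.784) = 0.3567 + 0.0000 = 0.3567.

Power ≈ 0.357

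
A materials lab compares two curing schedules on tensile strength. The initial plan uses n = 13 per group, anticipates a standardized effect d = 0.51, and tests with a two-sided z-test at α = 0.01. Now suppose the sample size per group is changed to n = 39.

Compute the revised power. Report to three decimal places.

Power ≈ 0.373

With n = 39 per group: δ = d·√(n/2) = 0.51 × √(39/2) = 2.2521. Critical value z_{0.005} = 2.576.
Revised power = Φ(δ − 2.576) + Φ(−δ − 2.576) = Φ(-0.324) + Φ(-4.828) = 0.3731 + 0.0000 = 0.3731.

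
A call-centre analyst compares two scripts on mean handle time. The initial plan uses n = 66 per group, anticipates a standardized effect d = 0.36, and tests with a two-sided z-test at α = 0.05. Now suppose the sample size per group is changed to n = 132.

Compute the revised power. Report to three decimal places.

With n = 132 per group: δ = d·√(n/2) = 0.36 × √(132/2) = 2.9247. Critical value z_{0.025} = 1.960.
Revised power = Φ(δ − 1.960) + Φ(−δ − 1.960) = Φ(0.965) + Φ(-4.885) = 0.8326 + 0.0000 = 0.8327.

Power ≈ 0.833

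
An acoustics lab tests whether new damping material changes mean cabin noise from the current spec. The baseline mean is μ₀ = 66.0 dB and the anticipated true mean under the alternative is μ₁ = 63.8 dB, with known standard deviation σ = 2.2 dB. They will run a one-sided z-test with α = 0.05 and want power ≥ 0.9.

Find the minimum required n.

n = 9

Standardized effect: d = |μ₁ − μ₀| / σ = |63.8 − 66.0| / 2.2 = 1.0000
For power 0.9 need Φ(δ − z_{0.05}) = 0.9, so δ = z_{0.05} + z_{0.10} = 1.645 + 1.282 = 2.926.
δ = d·√n ⇒ n = (δ/d)² = (2.926 / 1.0000)² = 8.56.
Rounding up, n = 9.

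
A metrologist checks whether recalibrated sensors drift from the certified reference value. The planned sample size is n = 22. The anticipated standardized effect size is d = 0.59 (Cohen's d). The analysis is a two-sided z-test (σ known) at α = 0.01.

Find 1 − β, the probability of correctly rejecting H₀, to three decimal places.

Power ≈ 0.576

Noncentrality parameter: δ = d·√n = 0.59 × √22 = 2.7673
Critical value for a two-sided test at α = 0.01: z_{α/2} = 2.576.
Power = Φ(δ − 2.576) + Φ(−δ − 2.576) = Φ(0.192) + Φ(-5.343) = 0.5759 + 0.0000 = 0.5759.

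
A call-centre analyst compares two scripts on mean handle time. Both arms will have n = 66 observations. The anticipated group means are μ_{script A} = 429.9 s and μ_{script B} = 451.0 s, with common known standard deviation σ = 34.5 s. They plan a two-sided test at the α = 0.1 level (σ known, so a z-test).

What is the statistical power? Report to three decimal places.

Standardized effect: d = |μ_{script A} − μ_{script B}| / σ = |429.9 − 451.0| / 34.5 = 0.6116
Noncentrality parameter: δ = d·√(n/2) = 0.6116 × √(66/2) = 3.5133
Two-sided α = 0.1 → critical value z_{0.05} = 1.645.
Power = Φ(δ − 1.645) + Φ(−δ − 1.645) = Φ(1.868) + Φ(-5.158) = 0.9692 + 0.0000 = 0.9692.

Power ≈ 0.969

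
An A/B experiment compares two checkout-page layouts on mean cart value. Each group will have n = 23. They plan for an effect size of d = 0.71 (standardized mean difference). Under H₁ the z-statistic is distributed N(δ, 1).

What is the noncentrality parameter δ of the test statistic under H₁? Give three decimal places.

The noncentrality parameter scales effect size by the design's sample-size factor: δ = d·√(n/2) = 0.71 × √(23/2) = 2.4077

δ ≈ 2.408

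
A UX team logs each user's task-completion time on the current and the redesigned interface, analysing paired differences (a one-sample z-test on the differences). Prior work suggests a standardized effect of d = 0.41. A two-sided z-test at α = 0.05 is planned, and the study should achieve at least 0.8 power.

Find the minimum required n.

Set Φ(δ − 1.960) = 0.8; then δ − 1.960 = Φ⁻¹(0.8) = 0.842, giving δ = 2.802.
(Ignoring the negligible lower-tail rejection probability gives the usual closed-form inversion.)
δ = d·√n ⇒ n = (δ/d)² = (2.802 / 0.41)² = 46.69.
Rounding up, n = 47.

n = 47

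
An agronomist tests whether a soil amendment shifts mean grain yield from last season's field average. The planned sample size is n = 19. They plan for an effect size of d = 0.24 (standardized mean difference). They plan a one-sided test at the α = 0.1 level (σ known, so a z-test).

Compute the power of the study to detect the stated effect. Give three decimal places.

Noncentrality parameter: δ = d·√n = 0.24 × √19 = 1.0461
One-sided α = 0.1 → critical value z_{0.1} = 1.282.
Power = P(Z > 1.282 − δ) = Φ(-0.235) = 0.4069.

Power ≈ 0.407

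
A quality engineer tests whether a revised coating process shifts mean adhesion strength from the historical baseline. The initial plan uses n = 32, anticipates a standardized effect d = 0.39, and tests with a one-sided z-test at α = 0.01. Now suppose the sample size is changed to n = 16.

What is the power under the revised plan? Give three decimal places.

With n = 16: δ = d·√n = 0.39 × √16 = 1.5600. Critical value z_{0.01} = 2.326.
Revised power = Φ(δ − 2.326) = Φ(-0.766) = 0.2217.

Power ≈ 0.222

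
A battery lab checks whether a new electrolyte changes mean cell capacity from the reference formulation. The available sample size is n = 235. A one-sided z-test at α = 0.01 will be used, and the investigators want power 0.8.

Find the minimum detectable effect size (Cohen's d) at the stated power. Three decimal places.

d ≈ 0.207

Need Φ(δ − 2.326) = 0.8, so δ = 2.326 + 0.842 = 3.168.
δ = d·√n ⇒ d = δ/√n = 3.168/√235 = 0.2067.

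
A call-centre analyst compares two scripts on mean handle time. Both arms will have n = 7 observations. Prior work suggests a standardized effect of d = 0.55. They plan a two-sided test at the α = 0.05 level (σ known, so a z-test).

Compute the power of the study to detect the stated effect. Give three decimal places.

Power ≈ 0.177

Noncentrality parameter: δ = d·√(n/2) = 0.55 × √(7/2) = 1.0290
Two-sided α = 0.05 → critical value z_{0.025} = 1.960.
Power = Φ(δ − 1.960) + Φ(−δ − 1.960) = Φ(-0.931) + Φ(-2.989) = 0.1759 + 0.0014 = 0.1773.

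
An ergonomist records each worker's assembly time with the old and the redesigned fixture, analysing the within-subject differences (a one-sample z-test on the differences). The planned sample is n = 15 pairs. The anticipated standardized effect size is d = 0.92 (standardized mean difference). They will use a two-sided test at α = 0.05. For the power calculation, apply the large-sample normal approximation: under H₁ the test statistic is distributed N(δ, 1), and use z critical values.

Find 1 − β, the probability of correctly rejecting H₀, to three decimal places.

Power ≈ 0.946

Noncentrality parameter: δ = d·√n = 0.92 × √15 = 3.5631
Two-sided α = 0.05 → critical value z_{0.025} = 1.960.
Power = Φ(δ − 1.960) + Φ(−δ − 1.960) = Φ(1.603) + Φ(-5.523) = 0.9456 + 0.0000 = 0.9456.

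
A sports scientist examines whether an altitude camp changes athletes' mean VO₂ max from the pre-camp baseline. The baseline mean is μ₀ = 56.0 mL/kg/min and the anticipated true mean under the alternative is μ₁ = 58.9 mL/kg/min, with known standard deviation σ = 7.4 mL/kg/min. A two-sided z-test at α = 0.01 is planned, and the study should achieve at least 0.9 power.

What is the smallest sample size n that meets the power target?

Standardized effect: d = |μ₁ − μ₀| / σ = |58.9 − 56.0| / 7.4 = 0.3919
For power 0.9 need Φ(δ − z_{0.005}) = 0.9, so δ = z_{0.005} + z_{0.10} = 2.576 + 1.282 = 3.857.
(For δ > 0 the lower-tail rejection region contributes negligibly to power, so the one-term inversion is standard.)
δ = d·√n ⇒ n = (δ/d)² = (3.857 / 0.3919)² = 96.88.
Round up to the next whole unit.

n = 97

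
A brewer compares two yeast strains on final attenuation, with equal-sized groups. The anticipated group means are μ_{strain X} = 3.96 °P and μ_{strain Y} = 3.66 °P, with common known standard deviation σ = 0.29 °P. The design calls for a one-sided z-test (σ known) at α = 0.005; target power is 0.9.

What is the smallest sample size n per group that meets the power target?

n = 28 per group

Standardized effect: d = |μ_{strain X} − μ_{strain Y}| / σ = |3.96 − 3.66| / 0.29 = 1.0345
For power 0.9 need Φ(δ − z_{0.005}) = 0.9, so δ = z_{0.005} + z_{0.10} = 2.576 + 1.282 = 3.857.
δ = d·√(n/2) ⇒ n = 2(δ/d)² = 2 × (3.857 / 1.0345)² = 27.81.
Round up to the next whole unit.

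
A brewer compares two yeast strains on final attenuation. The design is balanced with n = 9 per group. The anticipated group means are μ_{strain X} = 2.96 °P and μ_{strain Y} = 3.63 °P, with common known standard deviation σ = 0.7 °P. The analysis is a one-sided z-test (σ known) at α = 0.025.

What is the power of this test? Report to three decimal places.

Standardized effect: d = |μ_{strain X} − μ_{strain Y}| / σ = |2.96 − 3.63| / 0.7 = 0.9571
Noncentrality parameter: δ = d·√(n/2) = 0.9571 × √(9/2) = 2.0304
Critical value for a one-sided test at α = 0.025: z_α = 1.960.
Power = Φ(δ − 1.960) = Φ(0.070) = 0.5281.

Power ≈ 0.528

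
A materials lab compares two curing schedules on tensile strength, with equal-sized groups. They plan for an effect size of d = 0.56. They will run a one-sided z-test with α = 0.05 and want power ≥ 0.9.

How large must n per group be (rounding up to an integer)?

For power 0.9 need Φ(δ − z_{0.05}) = 0.9, so δ = z_{0.05} + z_{0.10} = 1.645 + 1.282 = 2.926.
δ = d·√(n/2) ⇒ n = 2(δ/d)² = 2 × (2.926 / 0.56)² = 54.62.
Round up to the next whole unit.

n = 55 per group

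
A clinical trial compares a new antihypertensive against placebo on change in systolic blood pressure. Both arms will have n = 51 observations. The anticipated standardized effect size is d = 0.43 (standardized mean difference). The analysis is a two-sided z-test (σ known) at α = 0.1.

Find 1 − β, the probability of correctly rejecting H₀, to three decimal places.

Power ≈ 0.701

Noncentrality parameter: δ = d·√(n/2) = 0.43 × √(51/2) = 2.1714
Critical value for a two-sided test at α = 0.1: z_{α/2} = 1.645.
Power = Φ(δ − 1.645) + Φ(−δ − 1.645) = Φ(0.527) + Φ(-3.816) = 0.7007 + 0.0001 = 0.7008.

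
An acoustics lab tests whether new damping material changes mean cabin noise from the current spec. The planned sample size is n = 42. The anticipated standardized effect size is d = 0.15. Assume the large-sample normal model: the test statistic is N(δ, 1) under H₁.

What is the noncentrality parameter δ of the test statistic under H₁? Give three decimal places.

The noncentrality parameter scales effect size by the design's sample-size factor: δ = d·√n = 0.15 × √42 = 0.9721

δ ≈ 0.972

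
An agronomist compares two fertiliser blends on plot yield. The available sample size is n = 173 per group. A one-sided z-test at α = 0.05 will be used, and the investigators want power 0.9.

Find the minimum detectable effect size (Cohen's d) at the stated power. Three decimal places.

d ≈ 0.315

Need Φ(δ − 1.645) = 0.9, so δ = 1.645 + 1.282 = 2.926.
δ = d·√(n/2) ⇒ d = δ/√(n/2) = 2.926/√(173/2) = 0.3146.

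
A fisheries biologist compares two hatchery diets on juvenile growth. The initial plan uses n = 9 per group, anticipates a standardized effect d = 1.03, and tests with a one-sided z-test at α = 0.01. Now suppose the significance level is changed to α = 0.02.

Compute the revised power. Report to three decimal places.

Power ≈ 0.552

δ = d·√(n/2) = 1.03 × √(9/2) = 2.1850 (unchanged). New critical value: z_{0.02} = 2.054.
Revised power = Φ(δ − 2.054) = Φ(0.131) = 0.5522.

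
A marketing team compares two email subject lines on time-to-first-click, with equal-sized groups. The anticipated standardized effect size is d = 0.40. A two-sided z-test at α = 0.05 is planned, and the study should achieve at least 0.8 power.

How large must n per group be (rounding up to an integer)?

Set Φ(δ − 1.960) = 0.8; then δ − 1.960 = Φ⁻¹(0.8) = 0.842, giving δ = 2.802.
(Ignoring the negligible lower-tail rejection probability gives the usual closed-form inversion.)
δ = d·√(n/2) ⇒ n = 2(δ/d)² = 2 × (2.802 / 0.40)² = 98.11.
Rounding up, n = 99 per group.

n = 99 per group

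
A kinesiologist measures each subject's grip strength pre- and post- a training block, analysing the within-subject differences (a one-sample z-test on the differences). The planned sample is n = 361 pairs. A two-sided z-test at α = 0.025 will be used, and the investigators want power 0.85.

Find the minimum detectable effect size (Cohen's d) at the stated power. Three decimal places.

d ≈ 0.173

Required noncentrality: δ = z_{0.0125} + z_{0.15} = 2.241 + 1.036 = 3.278.
(The second rejection-region term Φ(−δ − z_{α/2}) is negligible and dropped.)
δ = d·√n ⇒ d = δ/√n = 3.278/√361 = 0.1725.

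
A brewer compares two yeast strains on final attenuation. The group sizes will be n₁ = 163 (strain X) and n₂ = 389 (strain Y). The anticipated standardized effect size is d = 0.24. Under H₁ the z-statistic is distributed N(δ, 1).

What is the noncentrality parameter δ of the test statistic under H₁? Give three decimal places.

The noncentrality parameter scales effect size by the design's sample-size factor: δ = d / √(1/n₁ + 1/n₂) = 0.24 / √(1/163 + 1/389) = 2.5722

δ ≈ 2.572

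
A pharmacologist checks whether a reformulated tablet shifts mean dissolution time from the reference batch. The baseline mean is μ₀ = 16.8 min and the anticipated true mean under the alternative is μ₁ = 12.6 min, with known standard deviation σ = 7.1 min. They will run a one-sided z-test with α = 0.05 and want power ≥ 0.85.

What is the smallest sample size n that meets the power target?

Standardized effect: d = |μ₁ − μ₀| / σ = |12.6 − 16.8| / 7.1 = 0.5915
For power 0.85 need Φ(δ − z_{0.05}) = 0.85, so δ = z_{0.05} + z_{0.15} = 1.645 + 1.036 = 2.681.
δ = d·√n ⇒ n = (δ/d)² = (2.681 / 0.5915)² = 20.54.
Rounding up, n = 21.

n = 21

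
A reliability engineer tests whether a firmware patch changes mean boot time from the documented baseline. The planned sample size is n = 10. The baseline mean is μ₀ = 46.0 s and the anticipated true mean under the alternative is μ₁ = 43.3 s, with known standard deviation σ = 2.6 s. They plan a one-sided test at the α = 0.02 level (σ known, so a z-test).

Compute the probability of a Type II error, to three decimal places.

β ≈ 0.109

Standardized effect: d = |μ₁ − μ₀| / σ = |43.3 − 46.0| / 2.6 = 1.0385
Noncentrality parameter: δ = d·√n = 1.0385 × √10 = 3.2839
Critical value for a one-sided test at α = 0.02: z_α = 2.054.
Power = Φ(δ − 2.054) = Φ(1.230) = 0.8907.
Type II error: β = 1 − power = 1 − 0.8907 = 0.1093.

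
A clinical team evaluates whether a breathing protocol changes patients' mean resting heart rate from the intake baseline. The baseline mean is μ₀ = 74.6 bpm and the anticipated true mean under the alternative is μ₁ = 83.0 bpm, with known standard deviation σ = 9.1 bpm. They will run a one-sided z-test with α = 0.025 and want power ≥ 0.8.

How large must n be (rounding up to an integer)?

Standardized effect: d = |μ₁ − μ₀| / σ = |83.0 − 74.6| / 9.1 = 0.9231
Set Φ(δ − 1.960) = 0.8; then δ − 1.960 = Φ⁻¹(0.8) = 0.842, giving δ = 2.802.
δ = d·√n ⇒ n = (δ/d)² = (2.802 / 0.9231)² = 9.21.
Rounding up, n = 10.

n = 10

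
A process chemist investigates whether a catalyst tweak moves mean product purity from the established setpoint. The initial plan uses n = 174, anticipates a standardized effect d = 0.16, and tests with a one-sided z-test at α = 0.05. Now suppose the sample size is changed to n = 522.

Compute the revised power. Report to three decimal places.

Power ≈ 0.978

With n = 522: δ = d·√n = 0.16 × √522 = 3.6556. Critical value z_{0.05} = 1.645.
Revised power = P(Z > 1.645 − δ) = Φ(2.011) = 0.9778.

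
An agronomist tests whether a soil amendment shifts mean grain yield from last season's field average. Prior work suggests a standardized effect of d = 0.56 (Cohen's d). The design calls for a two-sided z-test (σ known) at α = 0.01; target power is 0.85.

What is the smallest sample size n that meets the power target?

For power 0.85 need Φ(δ − z_{0.005}) = 0.85, so δ = z_{0.005} + z_{0.15} = 2.576 + 1.036 = 3.612.
(For δ > 0 the lower-tail rejection region contributes negligibly to power, so the one-term inversion is standard.)
δ = d·√n ⇒ n = (δ/d)² = (3.612 / 0.56)² = 41.61.
Round up to the next whole unit.

n = 42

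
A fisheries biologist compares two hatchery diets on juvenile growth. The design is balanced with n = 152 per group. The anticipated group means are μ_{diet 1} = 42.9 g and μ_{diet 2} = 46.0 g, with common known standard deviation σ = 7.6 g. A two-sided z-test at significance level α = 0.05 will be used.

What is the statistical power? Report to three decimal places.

Power ≈ 0.945

Standardized effect: d = |μ_{diet 1} − μ_{diet 2}| / σ = |42.9 − 46.0| / 7.6 = 0.4079
Noncentrality parameter: δ = d·√(n/2) = 0.4079 × √(152/2) = 3.5559
Two-sided α = 0.05 → critical value z_{0.025} = 1.960.
Power = Φ(δ − 1.960) + Φ(−δ − 1.960) = Φ(1.596) + Φ(-5.516) = 0.9448 + 0.0000 = 0.9448.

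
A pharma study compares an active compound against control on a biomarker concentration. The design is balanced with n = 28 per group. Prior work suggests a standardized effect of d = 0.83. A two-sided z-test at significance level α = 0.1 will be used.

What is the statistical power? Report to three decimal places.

Noncentrality parameter: δ = d·√(n/2) = 0.83 × √(28/2) = 3.1056
Two-sided α = 0.1 → critical value z_{0.05} = 1.645.
Power = Φ(δ − 1.645) + Φ(−δ − 1.645) = Φ(1.461) + Φ(-4.750) = 0.9280 + 0.0000 = 0.9280.

Power ≈ 0.928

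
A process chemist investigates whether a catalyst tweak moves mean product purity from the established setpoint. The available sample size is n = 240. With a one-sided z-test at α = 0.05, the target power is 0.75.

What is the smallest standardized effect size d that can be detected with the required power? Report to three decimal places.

Required noncentrality: δ = z_{0.05} + z_{0.25} = 1.645 + 0.674 = 2.319.
δ = d·√n ⇒ d = δ/√n = 2.319/√240 = 0.1497.

d ≈ 0.150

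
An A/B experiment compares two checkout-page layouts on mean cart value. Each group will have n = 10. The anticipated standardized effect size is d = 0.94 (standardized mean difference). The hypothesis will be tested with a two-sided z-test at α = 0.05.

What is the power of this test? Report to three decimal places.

Noncentrality parameter: δ = d·√(n/2) = 0.94 × √(10/2) = 2.1019
Two-sided α = 0.05 → critical value z_{0.025} = 1.960.
Power = Φ(δ − 1.960) + Φ(−δ − 1.960) = Φ(0.142) + Φ(-4.062) = 0.5564 + 0.0000 = 0.5565.

Power ≈ 0.556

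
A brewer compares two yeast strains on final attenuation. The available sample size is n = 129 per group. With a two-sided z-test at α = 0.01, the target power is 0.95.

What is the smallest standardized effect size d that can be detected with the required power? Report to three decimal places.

d ≈ 0.526

Required noncentrality: δ = z_{0.005} + z_{0.05} = 2.576 + 1.645 = 4.221.
(The second rejection-region term Φ(−δ − z_{α/2}) is negligible and dropped.)
δ = d·√(n/2) ⇒ d = δ/√(n/2) = 4.221/√(129/2) = 0.5255.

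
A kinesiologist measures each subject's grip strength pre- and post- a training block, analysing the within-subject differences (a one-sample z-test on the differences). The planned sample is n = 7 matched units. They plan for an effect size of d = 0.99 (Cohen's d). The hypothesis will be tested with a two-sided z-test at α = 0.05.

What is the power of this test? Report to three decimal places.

Power ≈ 0.745

Noncentrality parameter: δ = d·√n = 0.99 × √7 = 2.6193
Critical value for a two-sided test at α = 0.05: z_{α/2} = 1.960.
Power = Φ(δ − 1.960) + Φ(−δ − 1.960) = Φ(0.659) + Φ(-4.579) = 0.7452 + 0.0000 = 0.7452.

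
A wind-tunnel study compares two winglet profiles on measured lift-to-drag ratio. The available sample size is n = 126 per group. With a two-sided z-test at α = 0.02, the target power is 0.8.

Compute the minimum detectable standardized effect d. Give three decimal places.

d ≈ 0.399

Need Φ(δ − 2.326) = 0.8, so δ = 2.326 + 0.842 = 3.168.
(Lower-tail contribution to power is negligible for δ > 0.)
δ = d·√(n/2) ⇒ d = δ/√(n/2) = 3.168/√(126/2) = 0.3991.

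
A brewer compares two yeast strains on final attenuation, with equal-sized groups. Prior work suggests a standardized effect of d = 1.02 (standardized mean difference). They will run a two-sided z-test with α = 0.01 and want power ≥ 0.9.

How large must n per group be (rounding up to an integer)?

For power 0.9 need Φ(δ − z_{0.005}) = 0.9, so δ = z_{0.005} + z_{0.10} = 2.576 + 1.282 = 3.857.
(Ignoring the negligible lower-tail rejection probability gives the usual closed-form inversion.)
δ = d·√(n/2) ⇒ n = 2(δ/d)² = 2 × (3.857 / 1.02)² = 28.60.
Rounding up, n = 29 per group.

n = 29 per group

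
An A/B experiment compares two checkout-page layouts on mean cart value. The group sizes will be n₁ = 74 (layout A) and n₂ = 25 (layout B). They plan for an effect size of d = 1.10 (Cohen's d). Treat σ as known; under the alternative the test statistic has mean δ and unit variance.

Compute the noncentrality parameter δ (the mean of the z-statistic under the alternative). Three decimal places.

δ ≈ 4.755

δ = d / √(1/n₁ + 1/n₂) = 1.10 / √(1/74 + 1/25) = 4.7551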